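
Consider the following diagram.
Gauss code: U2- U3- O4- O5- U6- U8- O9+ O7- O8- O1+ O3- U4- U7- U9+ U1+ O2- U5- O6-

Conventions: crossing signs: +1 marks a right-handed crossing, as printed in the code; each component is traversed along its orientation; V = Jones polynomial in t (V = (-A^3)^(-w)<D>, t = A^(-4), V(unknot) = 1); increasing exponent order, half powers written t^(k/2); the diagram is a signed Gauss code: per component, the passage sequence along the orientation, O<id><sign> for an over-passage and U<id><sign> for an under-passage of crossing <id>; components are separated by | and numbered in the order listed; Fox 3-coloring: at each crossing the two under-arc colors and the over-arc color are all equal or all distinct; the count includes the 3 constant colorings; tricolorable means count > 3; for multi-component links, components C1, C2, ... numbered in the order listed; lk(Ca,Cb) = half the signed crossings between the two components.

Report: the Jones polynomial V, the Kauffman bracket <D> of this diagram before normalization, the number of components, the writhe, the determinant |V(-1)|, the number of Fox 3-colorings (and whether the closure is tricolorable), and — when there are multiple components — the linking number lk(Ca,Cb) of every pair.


Jones polynomial: V(t) = -t^-6 + t^-5 - t^-4 + 2t^-3 - t^-2 + t^-1
<D> = -A^-11 + A^-7 - 2A^-3 + A - A^5 + A^9; writhe -5
components 1, writhe -5 (9 crossings)
3-colorings: 3 of 3^9, det 7 — not tricolorable
note: the span of V is 5, forcing >= 5 crossings in any diagram


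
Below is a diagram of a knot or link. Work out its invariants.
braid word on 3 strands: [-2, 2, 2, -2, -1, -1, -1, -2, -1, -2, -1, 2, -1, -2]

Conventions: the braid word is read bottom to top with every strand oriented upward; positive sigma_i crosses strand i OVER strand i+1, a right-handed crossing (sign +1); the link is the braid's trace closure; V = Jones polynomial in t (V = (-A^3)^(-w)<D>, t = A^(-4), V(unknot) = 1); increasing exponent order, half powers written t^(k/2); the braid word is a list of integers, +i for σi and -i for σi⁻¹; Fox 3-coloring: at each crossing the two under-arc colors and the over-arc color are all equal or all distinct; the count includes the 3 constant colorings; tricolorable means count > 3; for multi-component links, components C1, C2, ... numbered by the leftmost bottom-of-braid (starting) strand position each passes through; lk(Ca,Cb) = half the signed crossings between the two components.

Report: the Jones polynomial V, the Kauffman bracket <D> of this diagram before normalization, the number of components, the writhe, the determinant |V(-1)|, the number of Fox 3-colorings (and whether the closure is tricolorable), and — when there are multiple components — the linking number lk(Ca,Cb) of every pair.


V = -t^-8 + t^-5 + t^-3
<D> = A^-12 + A^-4 - A^8 (w = -8)
1 component over 14 crossings, w = -8
9 Fox colorings among 3^14, |V(-1)| = 3: tricolorable
why: |V(-1)| = 3: so tricolorable, since 3 divides 3


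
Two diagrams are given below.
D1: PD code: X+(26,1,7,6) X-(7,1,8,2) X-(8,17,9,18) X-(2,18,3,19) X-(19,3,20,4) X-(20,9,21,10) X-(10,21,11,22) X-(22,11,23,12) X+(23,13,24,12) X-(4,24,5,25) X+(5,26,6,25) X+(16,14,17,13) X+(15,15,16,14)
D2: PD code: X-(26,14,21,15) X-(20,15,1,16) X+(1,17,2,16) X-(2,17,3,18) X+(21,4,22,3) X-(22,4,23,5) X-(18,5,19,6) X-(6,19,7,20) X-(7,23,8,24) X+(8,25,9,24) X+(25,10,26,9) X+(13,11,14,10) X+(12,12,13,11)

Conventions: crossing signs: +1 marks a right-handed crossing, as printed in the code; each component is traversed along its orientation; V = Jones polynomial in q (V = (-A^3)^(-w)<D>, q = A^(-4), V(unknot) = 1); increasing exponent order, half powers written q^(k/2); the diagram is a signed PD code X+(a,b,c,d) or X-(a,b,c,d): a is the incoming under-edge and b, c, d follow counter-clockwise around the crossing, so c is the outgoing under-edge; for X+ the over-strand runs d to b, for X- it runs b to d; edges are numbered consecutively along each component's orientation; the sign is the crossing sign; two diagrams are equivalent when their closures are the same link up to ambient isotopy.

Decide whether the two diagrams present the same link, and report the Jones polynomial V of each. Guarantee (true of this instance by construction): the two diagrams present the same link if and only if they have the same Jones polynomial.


same link: no
V(D1) = q^(-13/2) - q^(-11/2) + q^(-9/2) - 2q^(-7/2) - q^(-3/2)  [13 crossings, <D> = A^-3 + 2A^5 - A^9 + A^13 - A^17, w = -3]
V(D2) = q^(-9/2) - q^(-5/2) - q^(-3/2) - q^(-1/2)  (w -1, c 13, <D> = A^-1 + A^3 + A^7 - A^15)
note: 2 classes among 2 diagrams; unequal V(q) rules out equality


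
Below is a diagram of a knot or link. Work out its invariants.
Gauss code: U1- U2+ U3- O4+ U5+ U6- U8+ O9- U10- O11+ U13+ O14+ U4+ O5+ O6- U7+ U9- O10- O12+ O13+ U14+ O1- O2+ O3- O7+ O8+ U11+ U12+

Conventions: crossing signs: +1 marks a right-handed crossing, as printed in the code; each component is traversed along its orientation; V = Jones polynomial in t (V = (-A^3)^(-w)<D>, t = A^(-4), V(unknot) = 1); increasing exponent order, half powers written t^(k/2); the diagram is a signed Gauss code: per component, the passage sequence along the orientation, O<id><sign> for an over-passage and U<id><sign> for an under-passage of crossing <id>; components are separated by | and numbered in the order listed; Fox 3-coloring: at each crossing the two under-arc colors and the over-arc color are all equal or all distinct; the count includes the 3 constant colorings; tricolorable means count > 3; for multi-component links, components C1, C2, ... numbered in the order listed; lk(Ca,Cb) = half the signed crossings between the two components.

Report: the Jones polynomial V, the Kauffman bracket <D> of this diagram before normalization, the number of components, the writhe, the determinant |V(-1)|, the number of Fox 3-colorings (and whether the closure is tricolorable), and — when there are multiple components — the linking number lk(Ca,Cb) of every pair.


Jones polynomial: V(t) = t + t^3 - t^4
<D> = -A^-4 + 1 + A^8; writhe +4
components 1, writhe +4 (14 crossings)
3-colorings: 9 of 3^14, det 3 — tricolorable
note: |V(-1)| = 3: so tricolorable, since 3 divides 3


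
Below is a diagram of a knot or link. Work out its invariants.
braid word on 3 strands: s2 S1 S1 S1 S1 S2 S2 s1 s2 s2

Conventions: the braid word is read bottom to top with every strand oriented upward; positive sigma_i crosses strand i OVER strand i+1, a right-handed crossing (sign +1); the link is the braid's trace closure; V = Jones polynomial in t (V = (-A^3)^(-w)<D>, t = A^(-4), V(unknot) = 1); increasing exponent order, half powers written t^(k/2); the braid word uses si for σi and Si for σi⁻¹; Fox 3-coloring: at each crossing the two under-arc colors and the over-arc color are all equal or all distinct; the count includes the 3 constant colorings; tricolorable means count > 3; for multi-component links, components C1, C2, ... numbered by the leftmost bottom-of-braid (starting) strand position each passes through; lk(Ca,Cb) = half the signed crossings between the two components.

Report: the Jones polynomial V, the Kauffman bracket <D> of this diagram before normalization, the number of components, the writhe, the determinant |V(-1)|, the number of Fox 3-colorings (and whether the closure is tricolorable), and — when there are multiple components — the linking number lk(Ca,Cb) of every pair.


V(t) = -t^-6 + 2t^-5 - 4t^-4 + 5t^-3 - 4t^-2 + 5t^-1 - 3 + 2t - t^2
bracket: -A^-14 + 2A^-10 - 3A^-6 + 5A^-2 - 4A^2 + 5A^6 - 4A^10 + 2A^14 - A^18, w = -2
1 component, writhe -2, over 10 crossings
det 27, colorings 9 of 3^10 — tricolorable
observation: |V(-1)| = 27: so tricolorable, since 3 divides 27


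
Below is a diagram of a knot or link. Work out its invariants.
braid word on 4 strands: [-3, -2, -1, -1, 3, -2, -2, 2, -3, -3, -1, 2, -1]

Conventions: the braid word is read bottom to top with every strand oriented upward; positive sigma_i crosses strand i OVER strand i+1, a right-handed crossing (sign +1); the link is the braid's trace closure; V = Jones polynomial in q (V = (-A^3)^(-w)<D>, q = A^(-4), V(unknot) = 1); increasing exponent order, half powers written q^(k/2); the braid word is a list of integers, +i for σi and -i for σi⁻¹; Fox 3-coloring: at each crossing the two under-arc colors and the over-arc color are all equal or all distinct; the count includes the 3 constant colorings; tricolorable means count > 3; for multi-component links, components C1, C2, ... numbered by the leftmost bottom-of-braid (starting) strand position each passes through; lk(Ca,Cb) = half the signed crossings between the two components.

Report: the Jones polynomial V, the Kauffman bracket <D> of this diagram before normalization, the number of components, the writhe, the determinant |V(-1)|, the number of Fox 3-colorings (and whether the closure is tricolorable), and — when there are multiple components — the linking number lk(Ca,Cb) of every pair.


Jones polynomial: V(q) = -2q^-9 + 4q^-8 - 5q^-7 + 6q^-6 - 6q^-5 + 5q^-4 - 3q^-3 + 2q^-2
<D> = -2A^-13 + 3A^-9 - 5A^-5 + 6A^-1 - 6A^3 + 5A^7 - 4A^11 + 2A^15; writhe -7
components 1, writhe -7 (13 crossings)
3-colorings: 9 of 3^13, det 33 — tricolorable
note: inverse pairs cancel, leaving σ3⁻¹ σ2⁻¹ σ1⁻¹ σ1⁻¹ σ3 σ2⁻¹ σ3⁻¹ σ3⁻¹ σ1⁻¹ σ2 σ1⁻¹


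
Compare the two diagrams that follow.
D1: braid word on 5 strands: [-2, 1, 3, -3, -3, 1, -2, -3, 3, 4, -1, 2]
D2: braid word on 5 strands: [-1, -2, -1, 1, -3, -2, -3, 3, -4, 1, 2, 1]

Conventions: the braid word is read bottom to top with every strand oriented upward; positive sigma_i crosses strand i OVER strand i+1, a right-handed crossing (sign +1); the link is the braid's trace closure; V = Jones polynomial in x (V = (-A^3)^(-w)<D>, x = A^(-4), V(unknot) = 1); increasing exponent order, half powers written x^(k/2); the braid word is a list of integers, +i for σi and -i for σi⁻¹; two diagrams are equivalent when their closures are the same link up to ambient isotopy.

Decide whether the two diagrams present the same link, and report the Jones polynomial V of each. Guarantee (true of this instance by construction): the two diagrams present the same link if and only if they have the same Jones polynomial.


equivalent: yes
V(D1) = 1  (w 0, c 12, <D> = 1)
V(D2) = 1  (w -2, c 12, <D> = A^-6)
why: D2 (12 crossings) and D1 (12) are Markov-related braid presentations


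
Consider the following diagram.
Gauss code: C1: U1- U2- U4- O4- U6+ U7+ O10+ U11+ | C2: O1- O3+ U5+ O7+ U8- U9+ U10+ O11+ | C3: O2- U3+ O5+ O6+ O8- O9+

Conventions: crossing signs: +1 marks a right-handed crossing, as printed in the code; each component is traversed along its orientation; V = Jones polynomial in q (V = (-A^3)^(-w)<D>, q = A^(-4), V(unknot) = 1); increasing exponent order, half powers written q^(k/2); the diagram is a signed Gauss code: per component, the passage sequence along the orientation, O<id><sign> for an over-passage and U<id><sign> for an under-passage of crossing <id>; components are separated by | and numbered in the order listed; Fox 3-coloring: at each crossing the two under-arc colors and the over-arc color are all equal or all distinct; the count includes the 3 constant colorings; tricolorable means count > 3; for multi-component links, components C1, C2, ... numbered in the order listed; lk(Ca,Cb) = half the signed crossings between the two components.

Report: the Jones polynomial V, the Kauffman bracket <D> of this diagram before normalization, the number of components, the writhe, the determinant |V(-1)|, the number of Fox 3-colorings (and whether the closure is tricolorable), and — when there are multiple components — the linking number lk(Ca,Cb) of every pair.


Jones polynomial: V(q) = q + 2q^3 + q^5
<D> = -A^-11 - 2A^-3 - A^5; writhe +3
components 3, writhe +3 (11 crossings)
linking number lk(C1,C2) = +1
lk(C1,C3): 0
lk(C2,C3) = +1
3-colorings: 3 of 3^11, det 4 — not tricolorable
note: |V(-1)| = 4: so not tricolorable, since 3 does not divide 4


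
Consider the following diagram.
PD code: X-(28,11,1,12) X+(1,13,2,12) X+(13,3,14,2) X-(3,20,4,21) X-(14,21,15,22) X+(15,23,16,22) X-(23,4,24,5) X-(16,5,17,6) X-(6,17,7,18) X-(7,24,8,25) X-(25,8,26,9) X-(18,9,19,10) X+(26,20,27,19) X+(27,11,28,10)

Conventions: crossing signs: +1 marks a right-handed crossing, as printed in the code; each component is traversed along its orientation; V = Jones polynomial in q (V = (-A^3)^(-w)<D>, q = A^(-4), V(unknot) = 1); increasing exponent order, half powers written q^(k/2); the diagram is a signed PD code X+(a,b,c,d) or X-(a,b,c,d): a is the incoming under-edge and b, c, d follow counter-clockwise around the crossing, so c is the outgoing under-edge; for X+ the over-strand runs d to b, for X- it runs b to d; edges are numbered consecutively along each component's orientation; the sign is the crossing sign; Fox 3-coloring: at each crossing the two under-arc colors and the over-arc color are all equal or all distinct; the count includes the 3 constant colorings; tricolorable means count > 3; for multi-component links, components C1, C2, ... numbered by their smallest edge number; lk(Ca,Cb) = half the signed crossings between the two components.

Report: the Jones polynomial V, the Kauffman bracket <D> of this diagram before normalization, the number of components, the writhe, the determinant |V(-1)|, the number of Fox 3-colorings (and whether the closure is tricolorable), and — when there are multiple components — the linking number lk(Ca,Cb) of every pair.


V(q) = q^-7 - 2q^-6 + 2q^-5 - 3q^-4 + 3q^-3 - 2q^-2 + 2q^-1
bracket: 2A^-8 - 2A^-4 + 3 - 3A^4 + 2A^8 - 2A^12 + A^16, w = -4
1 component, writhe -4, over 14 crossings
det 15, colorings 9 of 3^14 — tricolorable
observation: det 15 = |V(-1)|; divisible by 3, so tricolorable


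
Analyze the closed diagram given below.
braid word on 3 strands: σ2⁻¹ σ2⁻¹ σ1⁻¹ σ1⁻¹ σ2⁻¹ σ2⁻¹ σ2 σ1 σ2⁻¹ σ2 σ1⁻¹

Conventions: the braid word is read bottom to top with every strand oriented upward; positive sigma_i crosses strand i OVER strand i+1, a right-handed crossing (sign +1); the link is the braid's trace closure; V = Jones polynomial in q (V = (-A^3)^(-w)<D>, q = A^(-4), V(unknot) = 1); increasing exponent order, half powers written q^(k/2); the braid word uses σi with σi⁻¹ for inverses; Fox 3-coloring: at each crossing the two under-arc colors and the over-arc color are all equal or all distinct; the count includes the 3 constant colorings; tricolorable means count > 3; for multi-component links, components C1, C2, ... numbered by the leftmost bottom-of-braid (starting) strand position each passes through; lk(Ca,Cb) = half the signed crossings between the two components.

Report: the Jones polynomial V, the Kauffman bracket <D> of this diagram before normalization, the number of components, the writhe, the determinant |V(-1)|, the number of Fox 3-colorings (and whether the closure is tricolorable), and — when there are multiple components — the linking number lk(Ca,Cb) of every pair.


V = q^(-13/2) - q^(-11/2) + q^(-9/2) - 2q^(-7/2) - q^(-3/2)
<D> = A^-9 + 2A^-1 - A^3 + A^7 - A^11 (w = -5)
2 components over 11 crossings, w = -5
lk(C1,C2): -1
9 Fox colorings among 3^11, |V(-1)| = 6: tricolorable
why: span 5 respects span(V) <= c + mu - 1 = 12 for this 2-component diagram


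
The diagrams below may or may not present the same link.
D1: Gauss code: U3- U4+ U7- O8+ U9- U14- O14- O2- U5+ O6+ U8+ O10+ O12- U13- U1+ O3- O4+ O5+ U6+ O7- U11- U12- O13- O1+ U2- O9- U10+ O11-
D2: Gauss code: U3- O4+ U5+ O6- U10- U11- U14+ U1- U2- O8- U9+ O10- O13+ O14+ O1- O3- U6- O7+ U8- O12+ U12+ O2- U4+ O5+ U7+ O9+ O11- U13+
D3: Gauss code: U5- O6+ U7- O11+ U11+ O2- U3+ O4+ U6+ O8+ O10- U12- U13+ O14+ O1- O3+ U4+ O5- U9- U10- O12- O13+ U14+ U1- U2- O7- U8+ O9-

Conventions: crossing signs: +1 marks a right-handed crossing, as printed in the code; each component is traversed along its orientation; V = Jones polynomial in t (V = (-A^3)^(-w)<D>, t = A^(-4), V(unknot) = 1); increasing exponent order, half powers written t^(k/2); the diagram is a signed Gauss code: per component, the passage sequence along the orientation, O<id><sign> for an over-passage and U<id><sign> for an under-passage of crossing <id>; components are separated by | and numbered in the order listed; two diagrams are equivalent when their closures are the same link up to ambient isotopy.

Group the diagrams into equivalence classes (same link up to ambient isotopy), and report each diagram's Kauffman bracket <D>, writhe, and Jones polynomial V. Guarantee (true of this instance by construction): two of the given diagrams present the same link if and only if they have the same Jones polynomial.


classes: {D1, D2, D3}
V(D1) = -t^-3 + 2t^-2 - 2t^-1 + 3 - 2t + 2t^2 - t^3  [14 crossings, <D> = -A^-18 + 2A^-14 - 2A^-10 + 3A^-6 - 2A^-2 + 2A^2 - A^6, w = -2]
V(D2) = -t^-3 + 2t^-2 - 2t^-1 + 3 - 2t + 2t^2 - t^3  [14 crossings, <D> = -A^-12 + 2A^-8 - 2A^-4 + 3 - 2A^4 + 2A^8 - A^12, w = 0]
V(D3) = -t^-3 + 2t^-2 - 2t^-1 + 3 - 2t + 2t^2 - t^3  (w 0, c 14, <D> = -A^-12 + 2A^-8 - 2A^-4 + 3 - 2A^4 + 2A^8 - A^12)
insight: all 3 diagrams share one V(t), hence one class


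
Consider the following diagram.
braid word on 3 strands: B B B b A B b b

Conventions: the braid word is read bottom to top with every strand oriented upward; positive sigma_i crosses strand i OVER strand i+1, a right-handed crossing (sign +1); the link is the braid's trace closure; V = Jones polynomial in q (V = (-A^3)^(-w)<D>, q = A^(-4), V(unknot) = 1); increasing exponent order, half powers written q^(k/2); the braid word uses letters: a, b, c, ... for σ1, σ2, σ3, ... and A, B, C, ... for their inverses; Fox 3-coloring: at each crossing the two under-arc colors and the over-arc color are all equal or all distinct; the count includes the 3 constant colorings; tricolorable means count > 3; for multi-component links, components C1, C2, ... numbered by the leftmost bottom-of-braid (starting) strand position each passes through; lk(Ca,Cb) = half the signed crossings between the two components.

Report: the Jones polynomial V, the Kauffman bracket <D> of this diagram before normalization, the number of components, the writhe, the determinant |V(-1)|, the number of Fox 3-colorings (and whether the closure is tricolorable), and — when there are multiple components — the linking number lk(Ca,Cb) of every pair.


V(q) = 1
bracket: A^-6, w = -2
1 component, writhe -2, over 8 crossings
det 1, colorings 3 of 3^8 — not tricolorable
observation: the word shrinks to σ2⁻¹ σ2⁻¹ σ1⁻¹ σ2 after cancelling


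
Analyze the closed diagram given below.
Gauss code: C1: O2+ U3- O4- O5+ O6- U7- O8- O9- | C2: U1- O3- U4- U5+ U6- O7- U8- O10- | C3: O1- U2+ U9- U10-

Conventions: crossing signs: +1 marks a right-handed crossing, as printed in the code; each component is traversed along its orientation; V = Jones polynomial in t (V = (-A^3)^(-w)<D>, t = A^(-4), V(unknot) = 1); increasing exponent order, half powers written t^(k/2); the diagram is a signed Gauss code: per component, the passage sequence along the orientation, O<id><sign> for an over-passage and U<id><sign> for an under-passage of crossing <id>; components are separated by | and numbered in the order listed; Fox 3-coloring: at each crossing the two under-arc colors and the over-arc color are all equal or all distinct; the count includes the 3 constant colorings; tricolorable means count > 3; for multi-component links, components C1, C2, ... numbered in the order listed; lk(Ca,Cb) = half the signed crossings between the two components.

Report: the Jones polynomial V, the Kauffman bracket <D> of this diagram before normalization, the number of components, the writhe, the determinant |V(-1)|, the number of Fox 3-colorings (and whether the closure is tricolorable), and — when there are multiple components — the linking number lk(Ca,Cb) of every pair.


V = t^-8 - t^-7 + 2t^-6 - t^-5 + 2t^-4 + t^-2
<D> = A^-10 + 2A^-2 - A^2 + 2A^6 - A^10 + A^14 (w = -6)
3 components over 10 crossings, w = -6
lk(C1,C2): -2
lk(C1,C3) = 0
linking number lk(C2,C3) = -1
3 Fox colorings among 3^10, |V(-1)| = 8: not tricolorable
why: summing lk over 3 pairs gives -3


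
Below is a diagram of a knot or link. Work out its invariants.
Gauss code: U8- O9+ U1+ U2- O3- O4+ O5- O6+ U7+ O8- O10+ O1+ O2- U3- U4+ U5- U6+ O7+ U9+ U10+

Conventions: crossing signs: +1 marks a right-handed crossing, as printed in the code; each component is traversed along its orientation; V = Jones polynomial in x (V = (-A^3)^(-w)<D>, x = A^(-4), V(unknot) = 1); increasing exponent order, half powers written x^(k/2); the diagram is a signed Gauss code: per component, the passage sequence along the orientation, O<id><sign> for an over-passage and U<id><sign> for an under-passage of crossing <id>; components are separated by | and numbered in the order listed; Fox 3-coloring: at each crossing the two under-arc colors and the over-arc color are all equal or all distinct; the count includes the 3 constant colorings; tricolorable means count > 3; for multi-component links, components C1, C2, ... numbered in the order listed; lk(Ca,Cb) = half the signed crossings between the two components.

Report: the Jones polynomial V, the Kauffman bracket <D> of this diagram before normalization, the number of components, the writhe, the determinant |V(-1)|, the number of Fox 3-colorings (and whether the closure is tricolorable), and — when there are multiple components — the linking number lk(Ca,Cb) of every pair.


Jones polynomial: V(x) = 1
<D> = A^6; writhe +2
components 1, writhe +2 (10 crossings)
3-colorings: 3 of 3^10, det 1 — not tricolorable
note: det 1 = |V(-1)|; not divisible by 3, so not tricolorable


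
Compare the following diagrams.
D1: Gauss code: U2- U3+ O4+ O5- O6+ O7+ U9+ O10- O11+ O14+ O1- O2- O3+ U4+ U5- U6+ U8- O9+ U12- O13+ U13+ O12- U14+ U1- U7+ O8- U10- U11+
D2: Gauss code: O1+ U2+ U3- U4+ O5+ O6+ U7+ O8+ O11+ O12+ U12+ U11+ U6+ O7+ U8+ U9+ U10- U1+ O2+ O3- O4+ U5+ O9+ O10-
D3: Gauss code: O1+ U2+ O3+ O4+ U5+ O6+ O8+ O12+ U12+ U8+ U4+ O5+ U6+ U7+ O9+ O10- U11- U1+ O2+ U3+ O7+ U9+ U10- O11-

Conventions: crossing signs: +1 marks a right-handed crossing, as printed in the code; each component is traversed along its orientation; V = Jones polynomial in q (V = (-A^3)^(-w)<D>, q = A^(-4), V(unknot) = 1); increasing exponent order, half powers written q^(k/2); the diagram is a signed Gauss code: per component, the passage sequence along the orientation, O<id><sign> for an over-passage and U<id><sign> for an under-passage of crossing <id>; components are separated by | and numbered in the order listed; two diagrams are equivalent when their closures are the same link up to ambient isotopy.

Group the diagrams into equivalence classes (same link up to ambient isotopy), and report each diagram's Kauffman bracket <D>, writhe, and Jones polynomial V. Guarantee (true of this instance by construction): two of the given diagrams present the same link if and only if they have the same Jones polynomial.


equivalence classes: {D1} | {D2, D3}
D1 (bracket A^6; 14 crossings at w = +2): V = 1
V(D2) = q^2 + 2q^4 - 2q^5 + q^6 - 2q^7 + q^8  [12 crossings, <D> = A^-8 - 2A^-4 + 1 - 2A^4 + 2A^8 + A^16, w = +8]
V(D3) = q^2 + 2q^4 - 2q^5 + q^6 - 2q^7 + q^8  (w +8, c 12, <D> = A^-8 - 2A^-4 + 1 - 2A^4 + 2A^8 + A^16)
observation: V(q) takes 2 values over 3 diagrams, fixing the grouping


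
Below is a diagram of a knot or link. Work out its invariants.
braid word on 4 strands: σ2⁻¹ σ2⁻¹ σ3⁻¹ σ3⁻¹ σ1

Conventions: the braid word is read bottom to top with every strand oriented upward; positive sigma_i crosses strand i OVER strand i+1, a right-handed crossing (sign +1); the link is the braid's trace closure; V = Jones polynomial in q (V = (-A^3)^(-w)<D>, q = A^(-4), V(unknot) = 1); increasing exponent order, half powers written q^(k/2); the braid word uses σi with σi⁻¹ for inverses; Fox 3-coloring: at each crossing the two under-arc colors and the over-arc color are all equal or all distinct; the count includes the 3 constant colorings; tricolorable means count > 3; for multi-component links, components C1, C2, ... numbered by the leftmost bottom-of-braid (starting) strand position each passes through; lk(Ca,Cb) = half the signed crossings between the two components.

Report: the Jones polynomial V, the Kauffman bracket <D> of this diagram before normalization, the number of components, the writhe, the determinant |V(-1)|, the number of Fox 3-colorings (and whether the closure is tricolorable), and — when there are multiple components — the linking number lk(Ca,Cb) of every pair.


V = q^-5 + 2q^-3 + q^-1
<D> = -A^-5 - 2A^3 - A^11 (w = -3)
3 components over 5 crossings, w = -3
lk(C1,C2): -1
lk(C1,C3) = 0
linking number lk(C2,C3) = -1
3 Fox colorings among 3^5, |V(-1)| = 4: not tricolorable
why: span 4 respects span(V) <= c + mu - 1 = 7 for this 3-component diagram


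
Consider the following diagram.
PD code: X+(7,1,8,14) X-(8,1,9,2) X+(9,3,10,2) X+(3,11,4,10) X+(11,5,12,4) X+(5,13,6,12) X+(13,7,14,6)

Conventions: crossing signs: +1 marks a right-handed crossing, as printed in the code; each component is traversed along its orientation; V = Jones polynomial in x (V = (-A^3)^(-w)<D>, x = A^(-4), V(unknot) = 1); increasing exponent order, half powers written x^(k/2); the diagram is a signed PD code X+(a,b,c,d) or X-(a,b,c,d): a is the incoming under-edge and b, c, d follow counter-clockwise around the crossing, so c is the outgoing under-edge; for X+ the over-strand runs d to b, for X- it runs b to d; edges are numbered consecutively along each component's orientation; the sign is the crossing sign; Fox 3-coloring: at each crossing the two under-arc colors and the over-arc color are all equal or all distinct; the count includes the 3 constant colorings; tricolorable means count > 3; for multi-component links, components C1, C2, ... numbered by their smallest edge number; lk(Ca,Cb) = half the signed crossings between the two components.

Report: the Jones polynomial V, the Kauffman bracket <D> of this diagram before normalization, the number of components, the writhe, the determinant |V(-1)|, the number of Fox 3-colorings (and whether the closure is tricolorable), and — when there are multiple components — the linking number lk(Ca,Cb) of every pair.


Jones polynomial: V(x) = x^2 + x^4 - x^5 + x^6 - x^7
<D> = A^-13 - A^-9 + A^-5 - A^-1 - A^7; writhe +5
components 1, writhe +5 (7 crossings)
3-colorings: 3 of 3^7, det 5 — not tricolorable
note: the span of V is 5, forcing >= 5 crossings in any diagram


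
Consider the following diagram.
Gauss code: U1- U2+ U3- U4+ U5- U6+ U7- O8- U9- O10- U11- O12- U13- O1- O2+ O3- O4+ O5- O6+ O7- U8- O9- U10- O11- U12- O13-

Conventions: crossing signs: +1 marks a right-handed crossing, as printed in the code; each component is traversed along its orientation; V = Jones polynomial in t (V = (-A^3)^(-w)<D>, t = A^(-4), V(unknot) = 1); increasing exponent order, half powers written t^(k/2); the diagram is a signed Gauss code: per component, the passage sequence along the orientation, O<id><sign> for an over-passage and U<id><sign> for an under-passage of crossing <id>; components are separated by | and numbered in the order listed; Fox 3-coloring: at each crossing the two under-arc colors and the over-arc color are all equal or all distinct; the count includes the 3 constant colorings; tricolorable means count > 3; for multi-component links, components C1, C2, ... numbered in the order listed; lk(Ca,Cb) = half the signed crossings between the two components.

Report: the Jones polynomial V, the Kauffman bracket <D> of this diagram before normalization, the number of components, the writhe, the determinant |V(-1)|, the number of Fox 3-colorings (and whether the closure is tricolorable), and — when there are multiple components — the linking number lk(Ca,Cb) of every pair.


V = -t^-10 + t^-9 - t^-8 + t^-7 - t^-6 + t^-5 + t^-3
<D> = -A^-9 - A^-1 + A^3 - A^7 + A^11 - A^15 + A^19 (w = -7)
1 component over 13 crossings, w = -7
3 Fox colorings among 3^13, |V(-1)| = 7: not tricolorable
why: |V(-1)| = 7: so not tricolorable, since 3 does not divide 7


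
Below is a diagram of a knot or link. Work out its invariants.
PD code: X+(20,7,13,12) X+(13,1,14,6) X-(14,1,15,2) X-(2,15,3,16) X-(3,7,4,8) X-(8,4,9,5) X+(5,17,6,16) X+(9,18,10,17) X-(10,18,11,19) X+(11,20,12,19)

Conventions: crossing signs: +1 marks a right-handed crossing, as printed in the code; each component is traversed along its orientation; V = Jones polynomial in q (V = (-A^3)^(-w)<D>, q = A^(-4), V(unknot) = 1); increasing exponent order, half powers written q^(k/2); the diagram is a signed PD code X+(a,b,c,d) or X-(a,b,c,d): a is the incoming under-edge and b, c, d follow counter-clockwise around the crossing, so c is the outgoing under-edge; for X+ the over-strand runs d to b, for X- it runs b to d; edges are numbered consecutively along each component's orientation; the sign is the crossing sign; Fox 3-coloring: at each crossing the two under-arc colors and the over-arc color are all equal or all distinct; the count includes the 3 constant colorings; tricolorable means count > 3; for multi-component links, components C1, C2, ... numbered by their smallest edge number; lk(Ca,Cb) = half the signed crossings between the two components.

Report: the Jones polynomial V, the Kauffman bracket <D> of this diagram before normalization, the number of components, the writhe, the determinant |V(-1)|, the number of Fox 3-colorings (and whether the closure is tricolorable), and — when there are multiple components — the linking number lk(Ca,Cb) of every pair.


V(q) = q^-2 + 2 + q^2
bracket: A^-8 + 2 + A^8, w = 0
3 components, writhe 0, over 10 crossings
lk(C1,C2) = -1
linking number lk(C1,C3) = 0
lk(C2,C3): +1
det 4, colorings 3 of 3^10 — not tricolorable
observation: w = 0 (over 10 crossings) is diagram-only; (-A^3)^(0) removes it from V


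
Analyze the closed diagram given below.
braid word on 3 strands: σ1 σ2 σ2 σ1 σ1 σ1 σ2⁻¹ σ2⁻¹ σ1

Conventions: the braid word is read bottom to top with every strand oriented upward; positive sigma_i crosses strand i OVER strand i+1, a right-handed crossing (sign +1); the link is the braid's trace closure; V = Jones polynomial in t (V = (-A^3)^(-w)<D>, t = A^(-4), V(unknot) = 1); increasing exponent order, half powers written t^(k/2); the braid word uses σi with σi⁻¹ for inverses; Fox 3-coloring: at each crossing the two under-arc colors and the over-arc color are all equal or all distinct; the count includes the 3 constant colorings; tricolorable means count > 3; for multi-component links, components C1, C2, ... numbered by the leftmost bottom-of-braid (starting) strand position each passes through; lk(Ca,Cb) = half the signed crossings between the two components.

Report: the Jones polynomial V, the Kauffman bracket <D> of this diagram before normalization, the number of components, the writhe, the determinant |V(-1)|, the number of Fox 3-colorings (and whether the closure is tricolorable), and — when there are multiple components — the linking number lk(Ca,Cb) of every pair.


V(t) = -2t^(3/2) + 2t^(5/2) - 5t^(7/2) + 4t^(9/2) - 4t^(11/2) + 4t^(13/2) - 2t^(15/2) + t^(17/2)
bracket: -A^-19 + 2A^-15 - 4A^-11 + 4A^-7 - 4A^-3 + 5A - 2A^5 + 2A^9, w = +5
2 components, writhe +5, over 9 crossings
lk(C1,C2) = 0
det 24, colorings 9 of 3^9 — tricolorable
observation: all 2 components of this link are unlinked algebraically


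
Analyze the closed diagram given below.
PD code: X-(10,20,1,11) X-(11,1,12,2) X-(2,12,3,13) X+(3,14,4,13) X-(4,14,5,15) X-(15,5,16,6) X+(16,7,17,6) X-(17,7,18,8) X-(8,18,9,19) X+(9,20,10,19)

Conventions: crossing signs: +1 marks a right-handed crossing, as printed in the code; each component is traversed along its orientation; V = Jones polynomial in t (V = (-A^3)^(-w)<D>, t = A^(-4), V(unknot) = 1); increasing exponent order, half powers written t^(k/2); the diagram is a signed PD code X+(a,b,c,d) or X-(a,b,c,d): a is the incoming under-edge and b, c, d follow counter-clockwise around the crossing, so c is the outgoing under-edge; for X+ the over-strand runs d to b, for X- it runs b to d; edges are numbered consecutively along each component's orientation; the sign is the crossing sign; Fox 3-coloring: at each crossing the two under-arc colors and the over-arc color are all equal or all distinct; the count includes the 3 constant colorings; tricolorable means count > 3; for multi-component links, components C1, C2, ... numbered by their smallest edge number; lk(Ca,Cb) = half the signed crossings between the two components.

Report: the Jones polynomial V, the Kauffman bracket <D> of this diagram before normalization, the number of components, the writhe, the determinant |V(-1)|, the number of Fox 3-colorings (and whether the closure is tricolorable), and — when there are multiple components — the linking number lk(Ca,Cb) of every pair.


Jones polynomial: V(t) = -t^(-11/2) + t^(-9/2) - t^(-7/2) - t^(-3/2)
<D> = -A^-6 - A^2 + A^6 - A^10; writhe -4
components 2, writhe -4 (10 crossings)
linking number lk(C1,C2) = -2
3-colorings: 3 of 3^10, det 4 — not tricolorable
note: summing lk over 1 pair gives -2


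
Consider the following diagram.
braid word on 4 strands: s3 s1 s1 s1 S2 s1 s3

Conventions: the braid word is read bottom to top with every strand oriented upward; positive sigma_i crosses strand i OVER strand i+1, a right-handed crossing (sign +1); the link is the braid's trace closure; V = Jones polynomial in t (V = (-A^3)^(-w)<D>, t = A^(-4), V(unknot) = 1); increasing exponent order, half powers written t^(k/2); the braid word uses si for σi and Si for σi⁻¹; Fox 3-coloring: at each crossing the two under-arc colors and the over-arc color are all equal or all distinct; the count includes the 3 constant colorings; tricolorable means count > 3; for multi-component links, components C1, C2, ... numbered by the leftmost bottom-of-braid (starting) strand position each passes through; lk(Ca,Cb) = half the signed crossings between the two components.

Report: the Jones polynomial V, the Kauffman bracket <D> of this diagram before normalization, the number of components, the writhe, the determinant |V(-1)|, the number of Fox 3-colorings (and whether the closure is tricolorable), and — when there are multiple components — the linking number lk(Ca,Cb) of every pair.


V = t^2 + 2t^4 - t^5 + 2t^6 - t^7 + t^8
<D> = -A^-17 + A^-13 - 2A^-9 + A^-5 - 2A^-1 - A^7 (w = +5)
3 components over 7 crossings, w = +5
lk(C1,C2): +2
lk(C1,C3) = +1
linking number lk(C2,C3) = 0
3 Fox colorings among 3^7, |V(-1)| = 8: not tricolorable
why: w = +5 (over 7 crossings) is diagram-only; (-A^3)^(-5) removes it from V


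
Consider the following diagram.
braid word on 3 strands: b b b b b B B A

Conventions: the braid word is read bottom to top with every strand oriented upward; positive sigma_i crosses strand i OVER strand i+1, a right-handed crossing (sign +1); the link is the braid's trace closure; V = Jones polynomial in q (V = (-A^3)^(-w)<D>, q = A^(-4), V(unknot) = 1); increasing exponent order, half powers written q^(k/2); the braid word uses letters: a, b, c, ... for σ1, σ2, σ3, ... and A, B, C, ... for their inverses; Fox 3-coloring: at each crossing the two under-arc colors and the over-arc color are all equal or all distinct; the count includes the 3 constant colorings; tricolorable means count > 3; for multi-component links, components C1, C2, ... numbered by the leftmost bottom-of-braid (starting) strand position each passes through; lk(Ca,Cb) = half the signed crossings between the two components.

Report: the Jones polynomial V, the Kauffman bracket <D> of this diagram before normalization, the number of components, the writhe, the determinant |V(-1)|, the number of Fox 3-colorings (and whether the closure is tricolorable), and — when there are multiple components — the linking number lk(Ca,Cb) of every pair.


V = q + q^3 - q^4
<D> = -A^-10 + A^-6 + A^2 (w = +2)
1 component over 8 crossings, w = +2
9 Fox colorings among 3^8, |V(-1)| = 3: tricolorable
why: w = +2 (over 8 crossings) is diagram-only; (-A^3)^(-2) removes it from V


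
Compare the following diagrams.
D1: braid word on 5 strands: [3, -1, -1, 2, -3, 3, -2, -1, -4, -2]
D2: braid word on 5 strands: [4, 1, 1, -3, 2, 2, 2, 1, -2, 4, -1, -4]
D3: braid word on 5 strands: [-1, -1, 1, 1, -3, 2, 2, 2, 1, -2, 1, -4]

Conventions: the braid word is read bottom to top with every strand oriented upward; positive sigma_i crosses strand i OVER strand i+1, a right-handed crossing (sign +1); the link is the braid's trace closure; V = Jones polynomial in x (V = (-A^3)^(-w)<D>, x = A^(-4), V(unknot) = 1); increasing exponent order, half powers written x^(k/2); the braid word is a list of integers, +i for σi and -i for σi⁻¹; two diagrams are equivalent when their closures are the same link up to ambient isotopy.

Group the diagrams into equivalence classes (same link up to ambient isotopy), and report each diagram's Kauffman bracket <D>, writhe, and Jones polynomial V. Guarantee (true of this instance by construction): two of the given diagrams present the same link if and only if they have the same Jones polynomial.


equivalence classes: {D1} | {D2, D3}
D1 (bracket A^-8 + 1 - A^4; 10 crossings at w = -4): V = -x^-4 + x^-3 + x^-1
V(D2) = x - x^2 + 2x^3 - x^4 + x^5 - x^6  (w +4, c 12, <D> = -A^-12 + A^-8 - A^-4 + 2 - A^4 + A^8)
V(D3) = x - x^2 + 2x^3 - x^4 + x^5 - x^6  (w +2, c 12, <D> = -A^-18 + A^-14 - A^-10 + 2A^-6 - A^-2 + A^2)
observation: 2 values of V(x) split the 3 diagrams


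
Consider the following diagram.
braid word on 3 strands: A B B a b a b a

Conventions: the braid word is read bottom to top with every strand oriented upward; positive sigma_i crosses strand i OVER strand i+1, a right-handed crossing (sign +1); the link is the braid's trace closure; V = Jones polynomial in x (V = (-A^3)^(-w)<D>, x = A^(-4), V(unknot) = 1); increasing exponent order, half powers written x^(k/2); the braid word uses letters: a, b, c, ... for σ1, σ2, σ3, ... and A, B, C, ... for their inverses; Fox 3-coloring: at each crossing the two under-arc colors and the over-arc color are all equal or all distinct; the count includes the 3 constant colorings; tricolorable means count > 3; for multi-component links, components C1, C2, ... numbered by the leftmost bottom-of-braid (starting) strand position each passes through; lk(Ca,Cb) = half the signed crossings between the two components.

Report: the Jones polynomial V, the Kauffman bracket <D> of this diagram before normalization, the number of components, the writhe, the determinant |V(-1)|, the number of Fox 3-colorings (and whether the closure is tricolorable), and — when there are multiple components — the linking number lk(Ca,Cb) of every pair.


V = 1
<D> = A^6 (w = +2)
1 component over 8 crossings, w = +2
3 Fox colorings among 3^8, |V(-1)| = 1: not tricolorable
why: det 1 = |V(-1)|; not divisible by 3, so not tricolorable


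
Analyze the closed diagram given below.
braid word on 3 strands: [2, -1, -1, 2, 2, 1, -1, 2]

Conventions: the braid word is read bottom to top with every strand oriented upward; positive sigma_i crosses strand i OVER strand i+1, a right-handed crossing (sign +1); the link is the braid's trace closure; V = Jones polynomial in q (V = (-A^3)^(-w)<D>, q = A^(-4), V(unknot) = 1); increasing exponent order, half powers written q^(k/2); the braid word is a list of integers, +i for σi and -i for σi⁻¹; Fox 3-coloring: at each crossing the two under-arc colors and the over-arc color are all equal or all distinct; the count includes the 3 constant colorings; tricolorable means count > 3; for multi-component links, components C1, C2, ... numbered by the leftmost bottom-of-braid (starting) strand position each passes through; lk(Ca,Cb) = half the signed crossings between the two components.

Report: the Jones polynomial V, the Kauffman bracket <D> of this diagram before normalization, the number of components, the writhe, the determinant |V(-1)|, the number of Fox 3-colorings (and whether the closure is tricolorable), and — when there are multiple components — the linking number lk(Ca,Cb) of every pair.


Jones polynomial: V(q) = q^-1 + 2q - q^2 + 2q^3 - q^4 + q^5
<D> = A^-14 - A^-10 + 2A^-6 - A^-2 + 2A^2 + A^10; writhe +2
components 3, writhe +2 (8 crossings)
linking number lk(C1,C2) = 0
lk(C1,C3): -1
lk(C2,C3) = +2
3-colorings: 3 of 3^8, det 8 — not tricolorable
note: summing lk over 3 pairs gives +1
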